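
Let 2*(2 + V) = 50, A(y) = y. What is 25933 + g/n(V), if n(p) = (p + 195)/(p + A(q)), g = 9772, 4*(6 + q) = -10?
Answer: 2897544/109 ≈ 26583.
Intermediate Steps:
q = -17/2 (q = -6 + (¼)*(-10) = -6 - 5/2 = -17/2 ≈ -8.5000)
V = 23 (V = -2 + (½)*50 = -2 + 25 = 23)
n(p) = (195 + p)/(-17/2 + p) (n(p) = (p + 195)/(p - 17/2) = (195 + p)/(-17/2 + p))
25933 + g/n(V) = 25933 + 9772/((2*(195 + 23)/(-17 + 2*23))) = 25933 + 9772/((2*218/(-17 + 46))) = 25933 + 9772/((2*218/29)) = 25933 + 9772/((2*(1/29)*218)) = 25933 + 9772/(436/29) = 25933 + 9772*(29/436) = 25933 + 70847/109 = 2897544/109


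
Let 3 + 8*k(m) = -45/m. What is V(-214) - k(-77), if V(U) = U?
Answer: -65819/308 ≈ -213.70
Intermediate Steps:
k(m) = -3/8 - 45/(8*m) (k(m) = -3/8 + (-45/m)/8 = -3/8 - 45/(8*m))
V(-214) - k(-77) = -214 - 3*(-15 - 1*(-77))/(8*(-77)) = -214 - 3*(-1)*(-15 + 77)/(8*77) = -214 - 3*(-1)*62/(8*77) = -214 - 1*(-93/308) = -214 + 93/308 = -65819/308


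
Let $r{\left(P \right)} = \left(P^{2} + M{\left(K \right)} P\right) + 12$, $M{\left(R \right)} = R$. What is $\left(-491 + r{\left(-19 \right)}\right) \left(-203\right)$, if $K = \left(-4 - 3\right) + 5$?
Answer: $16240$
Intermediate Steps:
$K = -2$ ($K = -7 + 5 = -2$)
$r{\left(P \right)} = 12 + P^{2} - 2 P$ ($r{\left(P \right)} = \left(P^{2} - 2 P\right) + 12 = 12 + P^{2} - 2 P$)
$\left(-491 + r{\left(-19 \right)}\right) \left(-203\right) = \left(-491 + \left(12 + \left(-19\right)^{2} - -38\right)\right) \left(-203\right) = \left(-491 + \left(12 + 361 + 38\right)\right) \left(-203\right) = \left(-491 + 411\right) \left(-203\right) = \left(-80\right) \left(-203\right) = 16240$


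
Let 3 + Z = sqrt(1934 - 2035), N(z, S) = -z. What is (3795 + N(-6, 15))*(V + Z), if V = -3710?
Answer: -14113113 + 3801*I*sqrt(101) ≈ -1.4113e+7 + 38200.0*I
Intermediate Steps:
Z = -3 + I*sqrt(101) (Z = -3 + sqrt(1934 - 2035) = -3 + sqrt(-101) = -3 + I*sqrt(101) ≈ -3.0 + 10.05*I)
(3795 + N(-6, 15))*(V + Z) = (3795 - 1*(-6))*(-3710 + (-3 + I*sqrt(101))) = (3795 + 6)*(-3713 + I*sqrt(101)) = 3801*(-3713 + I*sqrt(101)) = -14113113 + 3801*I*sqrt(101)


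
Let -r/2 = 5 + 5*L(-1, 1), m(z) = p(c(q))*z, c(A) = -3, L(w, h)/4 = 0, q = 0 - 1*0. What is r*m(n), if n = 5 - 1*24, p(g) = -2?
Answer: -380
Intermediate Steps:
q = 0 (q = 0 + 0 = 0)
L(w, h) = 0 (L(w, h) = 4*0 = 0)
n = -19 (n = 5 - 24 = -19)
m(z) = -2*z
r = -10 (r = -2*(5 + 5*0) = -2*(5 + 0) = -2*5 = -10)
r*m(n) = -(-20)*(-19) = -10*38 = -380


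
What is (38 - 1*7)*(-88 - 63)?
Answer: -4681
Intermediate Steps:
(38 - 1*7)*(-88 - 63) = (38 - 7)*(-151) = 31*(-151) = -4681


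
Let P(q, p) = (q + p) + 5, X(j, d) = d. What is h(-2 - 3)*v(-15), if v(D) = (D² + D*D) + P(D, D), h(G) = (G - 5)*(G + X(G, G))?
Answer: 42500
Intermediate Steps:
P(q, p) = 5 + p + q (P(q, p) = (p + q) + 5 = 5 + p + q)
h(G) = 2*G*(-5 + G) (h(G) = (G - 5)*(G + G) = (-5 + G)*(2*G) = 2*G*(-5 + G))
v(D) = 5 + 2*D + 2*D² (v(D) = (D² + D*D) + (5 + D + D) = (D² + D²) + (5 + 2*D) = 2*D² + (5 + 2*D) = 5 + 2*D + 2*D²)
h(-2 - 3)*v(-15) = (2*(-2 - 3)*(-5 + (-2 - 3)))*(5 + 2*(-15) + 2*(-15)²) = (2*(-5)*(-5 - 5))*(5 - 30 + 2*225) = (2*(-5)*(-10))*(5 - 30 + 450) = 100*425 = 42500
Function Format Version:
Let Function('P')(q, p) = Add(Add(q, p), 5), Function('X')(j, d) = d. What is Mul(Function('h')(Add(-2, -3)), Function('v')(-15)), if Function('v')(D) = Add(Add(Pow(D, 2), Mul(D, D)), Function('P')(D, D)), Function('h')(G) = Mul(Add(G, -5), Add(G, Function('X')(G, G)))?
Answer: 42500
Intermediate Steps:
Function('P')(q, p) = Add(5, p, q) (Function('P')(q, p) = Add(Add(p, q), 5) = Add(5, p, q))
Function('h')(G) = Mul(2, G, Add(-5, G)) (Function('h')(G) = Mul(Add(G, -5), Add(G, G)) = Mul(Add(-5, G), Mul(2, G)) = Mul(2, G, Add(-5, G)))
Function('v')(D) = Add(5, Mul(2, D), Mul(2, Pow(D, 2))) (Function('v')(D) = Add(Add(Pow(D, 2), Mul(D, D)), Add(5, D, D)) = Add(Add(Pow(D, 2), Pow(D, 2)), Add(5, Mul(2, D))) = Add(Mul(2, Pow(D, 2)), Add(5, Mul(2, D))) = Add(5, Mul(2, D), Mul(2, Pow(D, 2))))
Mul(Function('h')(Add(-2, -3)), Function('v')(-15)) = Mul(Mul(2, Add(-2, -3), Add(-5, Add(-2, -3))), Add(5, Mul(2, -15), Mul(2, Pow(-15, 2)))) = Mul(Mul(2, -5, Add(-5, -5)), Add(5, -30, Mul(2, 225))) = Mul(Mul(2, -5, -10), Add(5, -30, 450)) = Mul(100, 425) = 42500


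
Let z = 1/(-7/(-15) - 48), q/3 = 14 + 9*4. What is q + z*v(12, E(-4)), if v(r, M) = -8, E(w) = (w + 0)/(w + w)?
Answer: 107070/713 ≈ 150.17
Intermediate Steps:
E(w) = 1/2 (E(w) = w/((2*w)) = w*(1/(2*w)) = 1/2)
q = 150 (q = 3*(14 + 9*4) = 3*(14 + 36) = 3*50 = 150)
z = -15/713 (z = 1/(-7*(-1/15) - 48) = 1/(7/15 - 48) = 1/(-713/15) = -15/713 ≈ -0.021038)
q + z*v(12, E(-4)) = 150 - 15/713*(-8) = 150 + 120/713 = 107070/713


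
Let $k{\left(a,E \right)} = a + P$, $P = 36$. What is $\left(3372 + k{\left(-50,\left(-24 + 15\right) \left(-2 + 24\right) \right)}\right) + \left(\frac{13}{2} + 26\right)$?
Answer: $\frac{6781}{2} \approx 3390.5$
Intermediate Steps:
$k{\left(a,E \right)} = 36 + a$ ($k{\left(a,E \right)} = a + 36 = 36 + a$)
$\left(3372 + k{\left(-50,\left(-24 + 15\right) \left(-2 + 24\right) \right)}\right) + \left(\frac{13}{2} + 26\right) = \left(3372 + \left(36 - 50\right)\right) + \left(\frac{13}{2} + 26\right) = \left(3372 - 14\right) + \left(13 \cdot \frac{1}{2} + 26\right) = 3358 + \left(\frac{13}{2} + 26\right) = 3358 + \frac{65}{2} = \frac{6781}{2}$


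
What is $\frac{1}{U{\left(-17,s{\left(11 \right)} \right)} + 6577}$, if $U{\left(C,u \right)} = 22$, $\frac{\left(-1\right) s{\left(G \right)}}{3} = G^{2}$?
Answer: $\frac{1}{6599} \approx 0.00015154$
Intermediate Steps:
$s{\left(G \right)} = - 3 G^{2}$
$\frac{1}{U{\left(-17,s{\left(11 \right)} \right)} + 6577} = \frac{1}{22 + 6577} = \frac{1}{6599}$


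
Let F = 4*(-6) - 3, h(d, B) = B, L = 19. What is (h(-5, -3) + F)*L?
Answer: -570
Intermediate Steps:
F = -27 (F = -24 - 3 = -27)
(h(-5, -3) + F)*L = (-3 - 27)*19 = -30*19 = -570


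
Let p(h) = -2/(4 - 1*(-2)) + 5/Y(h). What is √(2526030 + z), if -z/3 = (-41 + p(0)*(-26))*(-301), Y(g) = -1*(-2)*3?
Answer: 6*√68813 ≈ 1573.9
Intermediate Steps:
Y(g) = 6 (Y(g) = 2*3 = 6)
p(h) = ½ (p(h) = -2/(4 - 1*(-2)) + 5/6 = -2/(4 + 2) + 5*(⅙) = -2/6 + ⅚ = -2*⅙ + ⅚ = -⅓ + ⅚ = ½)
z = -48762 (z = -3*(-41 + (½)*(-26))*(-301) = -3*(-41 - 13)*(-301) = -(-162)*(-301) = -3*16254 = -48762)
√(2526030 + z) = √(2526030 - 48762) = √2477268 = 6*√68813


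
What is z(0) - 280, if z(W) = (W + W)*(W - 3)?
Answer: -280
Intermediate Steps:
z(W) = 2*W*(-3 + W) (z(W) = (2*W)*(-3 + W) = 2*W*(-3 + W))
z(0) - 280 = 2*0*(-3 + 0) - 280 = 2*0*(-3) - 280 = 0 - 280 = -280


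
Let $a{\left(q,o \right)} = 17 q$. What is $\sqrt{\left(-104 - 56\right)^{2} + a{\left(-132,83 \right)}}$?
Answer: $2 \sqrt{5839} \approx 152.83$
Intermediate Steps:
$\sqrt{\left(-104 - 56\right)^{2} + a{\left(-132,83 \right)}} = \sqrt{\left(-104 - 56\right)^{2} + 17 \left(-132\right)} = \sqrt{\left(-160\right)^{2} - 2244} = \sqrt{25600 - 2244} = \sqrt{23356} = 2 \sqrt{5839}$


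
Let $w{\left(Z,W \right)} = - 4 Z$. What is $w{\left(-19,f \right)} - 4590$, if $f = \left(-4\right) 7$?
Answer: $-4514$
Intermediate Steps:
$f = -28$
$w{\left(-19,f \right)} - 4590 = \left(-4\right) \left(-19\right) - 4590 = 76 - 4590 = -4514$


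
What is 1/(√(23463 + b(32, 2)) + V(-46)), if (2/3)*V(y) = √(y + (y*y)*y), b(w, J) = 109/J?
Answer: 2/(√94070 + 3*I*√97382) ≈ 0.00063206 - 0.0019293*I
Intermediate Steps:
V(y) = 3*√(y + y³)/2 (V(y) = 3*√(y + (y*y)*y)/2 = 3*√(y + y²*y)/2 = 3*√(y + y³)/2)
1/(√(23463 + b(32, 2)) + V(-46)) = 1/(√(23463 + 109/2) + 3*√(-46 + (-46)³)/2) = 1/(√(23463 + 109*(½)) + 3*√(-46 - 97336)/2) = 1/(√(23463 + 109/2) + 3*√(-97382)/2) = 1/(√(47035/2) + 3*(I*√97382)/2) = 1/(√94070/2 + 3*I*√97382/2)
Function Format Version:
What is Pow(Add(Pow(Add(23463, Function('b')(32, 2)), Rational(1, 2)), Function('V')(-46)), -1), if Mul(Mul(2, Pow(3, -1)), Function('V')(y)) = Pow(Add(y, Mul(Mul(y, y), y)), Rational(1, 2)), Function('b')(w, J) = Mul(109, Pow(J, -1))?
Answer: Mul(2, Pow(Add(Pow(94070, Rational(1, 2)), Mul(3, I, Pow(97382, Rational(1, 2)))), -1)) ≈ Add(0.00063206, Mul(-0.0019293, I))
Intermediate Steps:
Function('V')(y) = Mul(Rational(3, 2), Pow(Add(y, Pow(y, 3)), Rational(1, 2))) (Function('V')(y) = Mul(Rational(3, 2), Pow(Add(y, Mul(Mul(y, y), y)), Rational(1, 2))) = Mul(Rational(3, 2), Pow(Add(y, Mul(Pow(y, 2), y)), Rational(1, 2))) = Mul(Rational(3, 2), Pow(Add(y, Pow(y, 3)), Rational(1, 2))))
Pow(Add(Pow(Add(23463, Function('b')(32, 2)), Rational(1, 2)), Function('V')(-46)), -1) = Pow(Add(Pow(Add(23463, Mul(109, Pow(2, -1))), Rational(1, 2)), Mul(Rational(3, 2), Pow(Add(-46, Pow(-46, 3)), Rational(1, 2)))), -1) = Pow(Add(Pow(Add(23463, Mul(109, Rational(1, 2))), Rational(1, 2)), Mul(Rational(3, 2), Pow(Add(-46, -97336), Rational(1, 2)))), -1) = Pow(Add(Pow(Add(23463, Rational(109, 2)), Rational(1, 2)), Mul(Rational(3, 2), Pow(-97382, Rational(1, 2)))), -1) = Pow(Add(Pow(Rational(47035, 2), Rational(1, 2)), Mul(Rational(3, 2), Mul(I, Pow(97382, Rational(1, 2))))), -1) = Pow(Add(Mul(Rational(1, 2), Pow(94070, Rational(1, 2))), Mul(Rational(3, 2), I, Pow(97382, Rational(1, 2)))), -1)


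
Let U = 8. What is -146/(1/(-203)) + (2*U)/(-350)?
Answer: 5186642/175 ≈ 29638.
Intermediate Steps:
-146/(1/(-203)) + (2*U)/(-350) = -146/(1/(-203)) + (2*8)/(-350) = -146/(-1/203) + 16*(-1/350) = -146*(-203) - 8/175 = 29638 - 8/175 = 5186642/175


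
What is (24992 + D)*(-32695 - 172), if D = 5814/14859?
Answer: -1356172549746/1651 ≈ -8.2143e+8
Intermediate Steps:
D = 646/1651 (D = 5814*(1/14859) = 646/1651 ≈ 0.39128)
(24992 + D)*(-32695 - 172) = (24992 + 646/1651)*(-32695 - 172) = (41262438/1651)*(-32867) = -1356172549746/1651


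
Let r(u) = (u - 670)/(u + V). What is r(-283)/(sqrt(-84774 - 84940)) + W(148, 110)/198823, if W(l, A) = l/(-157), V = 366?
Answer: -148/31215211 + 953*I*sqrt(169714)/14086262 ≈ -4.7413e-6 + 0.027871*I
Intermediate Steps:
r(u) = (-670 + u)/(366 + u) (r(u) = (u - 670)/(u + 366) = (-670 + u)/(366 + u))
W(l, A) = -l/157 (W(l, A) = l*(-1/157) = -l/157)
r(-283)/(sqrt(-84774 - 84940)) + W(148, 110)/198823 = ((-670 - 283)/(366 - 283))/(sqrt(-84774 - 84940)) - 1/157*148/198823 = (-953/83)/(sqrt(-169714)) - 148/157*1/198823 = ((1/83)*(-953))/((I*sqrt(169714))) - 148/31215211 = -(-953)*I*sqrt(169714)/14086262 - 148/31215211 = 953*I*sqrt(169714)/14086262 - 148/31215211 = -148/31215211 + 953*I*sqrt(169714)/14086262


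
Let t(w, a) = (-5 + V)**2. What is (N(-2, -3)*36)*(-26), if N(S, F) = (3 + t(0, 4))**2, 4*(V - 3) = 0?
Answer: -45864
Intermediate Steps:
V = 3 (V = 3 + (1/4)*0 = 3 + 0 = 3)
t(w, a) = 4 (t(w, a) = (-5 + 3)**2 = (-2)**2 = 4)
N(S, F) = 49 (N(S, F) = (3 + 4)**2 = 7**2 = 49)
(N(-2, -3)*36)*(-26) = (49*36)*(-26) = 1764*(-26) = -45864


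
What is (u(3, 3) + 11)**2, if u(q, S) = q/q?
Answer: 144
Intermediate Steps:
u(q, S) = 1
(u(3, 3) + 11)**2 = (1 + 11)**2 = 12**2 = 144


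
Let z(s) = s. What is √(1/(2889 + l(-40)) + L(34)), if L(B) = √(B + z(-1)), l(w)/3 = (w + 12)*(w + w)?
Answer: √(9609 + 92332881*√33)/9609 ≈ 2.3968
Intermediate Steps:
l(w) = 6*w*(12 + w) (l(w) = 3*((w + 12)*(w + w)) = 3*((12 + w)*(2*w)) = 3*(2*w*(12 + w)) = 6*w*(12 + w))
L(B) = √(-1 + B) (L(B) = √(B - 1) = √(-1 + B))
√(1/(2889 + l(-40)) + L(34)) = √(1/(2889 + 6*(-40)*(12 - 40)) + √(-1 + 34)) = √(1/(2889 + 6*(-40)*(-28)) + √33) = √(1/(2889 + 6720) + √33) = √(1/9609 + √33)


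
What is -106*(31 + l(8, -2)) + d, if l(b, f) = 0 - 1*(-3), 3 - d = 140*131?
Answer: -21941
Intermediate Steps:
d = -18337 (d = 3 - 140*131 = 3 - 1*18340 = 3 - 18340 = -18337)
l(b, f) = 3 (l(b, f) = 0 + 3 = 3)
-106*(31 + l(8, -2)) + d = -106*(31 + 3) - 18337 = -106*34 - 18337 = -3604 - 18337 = -21941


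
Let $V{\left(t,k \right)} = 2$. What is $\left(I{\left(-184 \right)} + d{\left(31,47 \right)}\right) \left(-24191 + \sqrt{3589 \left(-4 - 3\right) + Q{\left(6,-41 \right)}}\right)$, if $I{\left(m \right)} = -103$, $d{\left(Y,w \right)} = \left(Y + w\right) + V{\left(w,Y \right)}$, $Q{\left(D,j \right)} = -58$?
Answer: $556393 - 299 i \sqrt{149} \approx 5.5639 \cdot 10^{5} - 3649.8 i$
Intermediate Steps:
$d{\left(Y,w \right)} = 2 + Y + w$ ($d{\left(Y,w \right)} = \left(Y + w\right) + 2 = 2 + Y + w$)
$\left(I{\left(-184 \right)} + d{\left(31,47 \right)}\right) \left(-24191 + \sqrt{3589 \left(-4 - 3\right) + Q{\left(6,-41 \right)}}\right) = \left(-103 + \left(2 + 31 + 47\right)\right) \left(-24191 + \sqrt{3589 \left(-4 - 3\right) - 58}\right) = \left(-103 + 80\right) \left(-24191 + \sqrt{3589 \left(-7\right) - 58}\right) = - 23 \left(-24191 + \sqrt{-25123 - 58}\right) = - 23 \left(-24191 + \sqrt{-25181}\right) = - 23 \left(-24191 + 13 i \sqrt{149}\right) = 556393 - 299 i \sqrt{149}$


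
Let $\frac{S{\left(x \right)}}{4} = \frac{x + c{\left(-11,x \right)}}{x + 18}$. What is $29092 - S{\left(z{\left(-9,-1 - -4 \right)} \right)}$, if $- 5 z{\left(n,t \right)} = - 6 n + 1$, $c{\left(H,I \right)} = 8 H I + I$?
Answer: $\frac{199860}{7} \approx 28551.0$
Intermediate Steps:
$c{\left(H,I \right)} = I + 8 H I$ ($c{\left(H,I \right)} = 8 H I + I = I + 8 H I$)
$z{\left(n,t \right)} = - \frac{1}{5} + \frac{6 n}{5}$ ($z{\left(n,t \right)} = - \frac{- 6 n + 1}{5} = - \frac{1 - 6 n}{5} = - \frac{1}{5} + \frac{6 n}{5}$)
$S{\left(x \right)} = - \frac{344 x}{18 + x}$ ($S{\left(x \right)} = 4 \frac{x + x \left(1 + 8 \left(-11\right)\right)}{x + 18} = 4 \frac{x + x \left(1 - 88\right)}{18 + x} = 4 \frac{x + x \left(-87\right)}{18 + x} = 4 \frac{x - 87 x}{18 + x} = 4 \frac{\left(-86\right) x}{18 + x} = 4 \left(- \frac{86 x}{18 + x}\right) = - \frac{344 x}{18 + x}$)
$29092 - S{\left(z{\left(-9,-1 - -4 \right)} \right)} = 29092 - - \frac{344 \left(- \frac{1}{5} + \frac{6}{5} \left(-9\right)\right)}{18 + \left(- \frac{1}{5} + \frac{6}{5} \left(-9\right)\right)} = 29092 - - \frac{344 \left(- \frac{1}{5} - \frac{54}{5}\right)}{18 - 11} = 29092 - \left(-344\right) \left(-11\right) \frac{1}{18 - 11} = 29092 - \left(-344\right) \left(-11\right) \frac{1}{7} = 29092 - \frac{3784}{7} = \frac{199860}{7}$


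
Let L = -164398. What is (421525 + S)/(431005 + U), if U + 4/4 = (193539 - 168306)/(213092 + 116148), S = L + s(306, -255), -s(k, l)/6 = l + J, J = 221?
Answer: 28241219480/47301260731 ≈ 0.59705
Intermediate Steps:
s(k, l) = -1326 - 6*l (s(k, l) = -6*(l + 221) = -6*(221 + l) = -1326 - 6*l)
S = -164194 (S = -164398 + (-1326 - 6*(-255)) = -164398 + (-1326 + 1530) = -164398 + 204 = -164194)
U = -304007/329240 (U = -1 + (193539 - 168306)/(213092 + 116148) = -1 + 25233/329240 = -304007/329240 ≈ -0.92336)
(421525 + S)/(431005 + U) = (421525 - 164194)/(431005 - 304007/329240) = 257331/(141903782193/329240) = 257331*(329240/141903782193) = 28241219480/47301260731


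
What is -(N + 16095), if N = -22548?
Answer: 6453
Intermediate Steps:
-(N + 16095) = -(-22548 + 16095) = -1*(-6453) = 6453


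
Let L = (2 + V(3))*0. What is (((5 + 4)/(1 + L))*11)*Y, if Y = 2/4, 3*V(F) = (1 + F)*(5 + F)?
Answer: 99/2 ≈ 49.500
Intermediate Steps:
V(F) = (1 + F)*(5 + F)/3 (V(F) = ((1 + F)*(5 + F))/3 = (1 + F)*(5 + F)/3)
Y = 1/2 (Y = 2*(1/4) = 1/2 ≈ 0.50000)
L = 0 (L = (2 + (5/3 + 2*3 + (1/3)*3**2))*0 = (2 + (5/3 + 6 + (1/3)*9))*0 = (2 + (5/3 + 6 + 3))*0 = (2 + 32/3)*0 = (38/3)*0 = 0)
(((5 + 4)/(1 + L))*11)*Y = (((5 + 4)/(1 + 0))*11)*(1/2) = ((9/1)*11)*(1/2) = ((9*1)*11)*(1/2) = (9*11)*(1/2) = 99*(1/2) = 99/2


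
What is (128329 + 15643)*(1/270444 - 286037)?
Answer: -2784310156439011/67611 ≈ -4.1181e+10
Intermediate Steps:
(128329 + 15643)*(1/270444 - 286037) = 143972*(1/270444 - 286037) = 143972*(-77356990427/270444) = -2784310156439011/67611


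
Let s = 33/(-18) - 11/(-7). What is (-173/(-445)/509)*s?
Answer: -1903/9513210 ≈ -0.00020004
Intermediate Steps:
s = -11/42 (s = 33*(-1/18) - 11*(-⅐) = -11/6 + 11/7 = -11/42 ≈ -0.26190)
(-173/(-445)/509)*s = (-173/(-445)/509)*(-11/42) = (-173*(-1/445)*(1/509))*(-11/42) = ((173/445)*(1/509))*(-11/42) = (173/226505)*(-11/42) = -1903/9513210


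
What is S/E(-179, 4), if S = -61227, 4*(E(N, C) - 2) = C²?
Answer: -20409/2 ≈ -10205.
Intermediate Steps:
E(N, C) = 2 + C²/4
S/E(-179, 4) = -61227/(2 + (¼)*4²) = -61227/(2 + (¼)*16) = -61227/(2 + 4) = -61227/6 = -61227*⅙ = -20409/2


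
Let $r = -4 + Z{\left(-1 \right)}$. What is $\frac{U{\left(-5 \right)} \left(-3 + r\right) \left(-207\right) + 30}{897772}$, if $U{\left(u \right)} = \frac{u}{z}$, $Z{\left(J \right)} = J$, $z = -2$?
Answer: $\frac{2085}{448886} \approx 0.0046448$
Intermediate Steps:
$r = -5$ ($r = -4 - 1 = -5$)
$U{\left(u \right)} = - \frac{u}{2}$ ($U{\left(u \right)} = \frac{u}{-2} = u \left(- \frac{1}{2}\right) = - \frac{u}{2}$)
$\frac{U{\left(-5 \right)} \left(-3 + r\right) \left(-207\right) + 30}{897772} = \frac{\left(- \frac{1}{2}\right) \left(-5\right) \left(-3 - 5\right) \left(-207\right) + 30}{897772} = \left(\frac{5}{2} \left(-8\right) \left(-207\right) + 30\right) \frac{1}{897772} = \left(\left(-20\right) \left(-207\right) + 30\right) \frac{1}{897772} = \left(4140 + 30\right) \frac{1}{897772} = 4170 \cdot \frac{1}{897772} = \frac{2085}{448886}$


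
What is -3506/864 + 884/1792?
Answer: -43117/12096 ≈ -3.5646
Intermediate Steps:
-3506/864 + 884/1792 = -3506*1/864 + 884*(1/1792) = -1753/432 + 221/448 = -43117/12096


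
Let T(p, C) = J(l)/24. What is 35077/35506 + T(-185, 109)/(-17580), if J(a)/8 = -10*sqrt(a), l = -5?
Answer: 35077/35506 + I*sqrt(5)/5274 ≈ 0.98792 + 0.00042398*I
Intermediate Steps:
J(a) = -80*sqrt(a) (J(a) = 8*(-10*sqrt(a)) = -80*sqrt(a))
T(p, C) = -10*I*sqrt(5)/3 (T(p, C) = -80*I*sqrt(5)/24 = -80*I*sqrt(5)*(1/24) = -10*I*sqrt(5)/3)
35077/35506 + T(-185, 109)/(-17580) = 35077/35506 - 10*I*sqrt(5)/3/(-17580) = 35077*(1/35506) - 10*I*sqrt(5)/3*(-1/17580) = 35077/35506 + I*sqrt(5)/5274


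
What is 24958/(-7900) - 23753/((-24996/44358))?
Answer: 173397858009/4113925 ≈ 42149.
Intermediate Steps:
24958/(-7900) - 23753/((-24996/44358)) = 24958*(-1/7900) - 23753/((-24996*1/44358)) = -12479/3950 - 23753/(-4166/7393) = -12479/3950 - 23753*(-7393/4166) = -12479/3950 + 175605929/4166 = 173397858009/4113925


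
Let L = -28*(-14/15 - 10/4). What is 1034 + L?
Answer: 16952/15 ≈ 1130.1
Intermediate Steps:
L = 1442/15 (L = -28*(-14*1/15 - 10*¼) = -28*(-14/15 - 5/2) = -28*(-103/30) = 1442/15 ≈ 96.133)
1034 + L = 1034 + 1442/15 = 16952/15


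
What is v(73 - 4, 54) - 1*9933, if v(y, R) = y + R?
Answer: -9810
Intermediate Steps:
v(y, R) = R + y
v(73 - 4, 54) - 1*9933 = (54 + (73 - 4)) - 1*9933 = (54 + 69) - 9933 = 123 - 9933 = -9810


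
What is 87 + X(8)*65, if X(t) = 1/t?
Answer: 761/8 ≈ 95.125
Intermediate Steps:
87 + X(8)*65 = 87 + 65/8 = 761/8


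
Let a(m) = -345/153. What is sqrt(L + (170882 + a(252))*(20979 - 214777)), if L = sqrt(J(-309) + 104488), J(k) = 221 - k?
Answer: sqrt(-86135113538166 + 2601*sqrt(105018))/51 ≈ 1.8198e+5*I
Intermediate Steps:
a(m) = -115/51 (a(m) = -345*1/153 = -115/51)
L = sqrt(105018) (L = sqrt((221 - 1*(-309)) + 104488) = sqrt((221 + 309) + 104488) = sqrt(530 + 104488) = sqrt(105018) ≈ 324.06)
sqrt(L + (170882 + a(252))*(20979 - 214777)) = sqrt(sqrt(105018) + (170882 - 115/51)*(20979 - 214777)) = sqrt(sqrt(105018) + (8714867/51)*(-193798)) = sqrt(sqrt(105018) - 1688923794866/51) = sqrt(-1688923794866/51 + sqrt(105018))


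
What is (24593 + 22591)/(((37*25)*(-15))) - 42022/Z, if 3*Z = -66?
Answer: 97002867/50875 ≈ 1906.7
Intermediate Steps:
Z = -22 (Z = (⅓)*(-66) = -22)
(24593 + 22591)/(((37*25)*(-15))) - 42022/Z = (24593 + 22591)/(((37*25)*(-15))) - 42022/(-22) = 47184/((925*(-15))) - 42022*(-1/22) = 47184/(-13875) + 21011/11 = 47184*(-1/13875) + 21011/11 = -15728/4625 + 21011/11 = 97002867/50875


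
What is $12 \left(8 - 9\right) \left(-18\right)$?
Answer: $216$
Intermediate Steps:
$12 \left(8 - 9\right) \left(-18\right) = 12 \left(-1\right) \left(-18\right) = \left(-12\right) \left(-18\right) = 216$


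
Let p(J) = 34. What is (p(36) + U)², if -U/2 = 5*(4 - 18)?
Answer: 30276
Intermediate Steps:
U = 140 (U = -10*(4 - 18) = -10*(-14) = -2*(-70) = 140)
(p(36) + U)² = (34 + 140)² = 174² = 30276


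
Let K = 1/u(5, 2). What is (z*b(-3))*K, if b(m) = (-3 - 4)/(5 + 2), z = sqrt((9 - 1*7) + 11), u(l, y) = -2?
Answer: sqrt(13)/2 ≈ 1.8028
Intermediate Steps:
z = sqrt(13) (z = sqrt((9 - 7) + 11) = sqrt(2 + 11) = sqrt(13) ≈ 3.6056)
b(m) = -1 (b(m) = -7/7 = -7*1/7 = -1)
K = -1/2 (K = 1/(-2) = -1/2 ≈ -0.50000)
(z*b(-3))*K = (sqrt(13)*(-1))*(-1/2) = -sqrt(13)*(-1/2) = sqrt(13)/2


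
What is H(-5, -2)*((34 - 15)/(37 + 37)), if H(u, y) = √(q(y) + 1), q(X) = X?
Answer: 19*I/74 ≈ 0.25676*I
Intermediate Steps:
H(u, y) = √(1 + y) (H(u, y) = √(y + 1) = √(1 + y))
H(-5, -2)*((34 - 15)/(37 + 37)) = √(1 - 2)*((34 - 15)/(37 + 37)) = √(-1)*(19/74) = I*(19*(1/74)) = I*(19/74) = 19*I/74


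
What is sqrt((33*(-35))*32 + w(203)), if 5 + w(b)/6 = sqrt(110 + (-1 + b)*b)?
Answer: sqrt(-36990 + 12*sqrt(10279)) ≈ 189.14*I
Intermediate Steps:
w(b) = -30 + 6*sqrt(110 + b*(-1 + b)) (w(b) = -30 + 6*sqrt(110 + (-1 + b)*b) = -30 + 6*sqrt(110 + b*(-1 + b)))
sqrt((33*(-35))*32 + w(203)) = sqrt((33*(-35))*32 + (-30 + 6*sqrt(110 + 203**2 - 1*203))) = sqrt(-1155*32 + (-30 + 6*sqrt(110 + 41209 - 203))) = sqrt(-36960 + (-30 + 6*sqrt(41116))) = sqrt(-36960 + (-30 + 6*(2*sqrt(10279)))) = sqrt(-36960 + (-30 + 12*sqrt(10279))) = sqrt(-36990 + 12*sqrt(10279))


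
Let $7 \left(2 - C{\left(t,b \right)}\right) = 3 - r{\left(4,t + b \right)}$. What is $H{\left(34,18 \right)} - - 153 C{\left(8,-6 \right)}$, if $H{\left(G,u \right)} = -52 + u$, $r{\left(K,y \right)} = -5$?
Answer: $\frac{680}{7} \approx 97.143$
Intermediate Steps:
$C{\left(t,b \right)} = \frac{6}{7}$ ($C{\left(t,b \right)} = 2 - \frac{3 - -5}{7} = 2 - \frac{3 + 5}{7} = 2 - \frac{8}{7} = \frac{6}{7}$)
$H{\left(34,18 \right)} - - 153 C{\left(8,-6 \right)} = \left(-52 + 18\right) - \left(-153\right) \frac{6}{7} = -34 - - \frac{918}{7} = -34 + \frac{918}{7} = \frac{680}{7}$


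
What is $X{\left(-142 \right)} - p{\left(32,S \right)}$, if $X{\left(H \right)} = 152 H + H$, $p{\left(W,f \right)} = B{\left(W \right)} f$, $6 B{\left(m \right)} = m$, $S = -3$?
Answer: $-21710$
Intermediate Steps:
$B{\left(m \right)} = \frac{m}{6}$
$p{\left(W,f \right)} = \frac{W f}{6}$ ($p{\left(W,f \right)} = \frac{W}{6} f = \frac{W f}{6}$)
$X{\left(H \right)} = 153 H$
$X{\left(-142 \right)} - p{\left(32,S \right)} = 153 \left(-142\right) - \frac{1}{6} \cdot 32 \left(-3\right) = -21726 - -16 = -21726 + 16 = -21710$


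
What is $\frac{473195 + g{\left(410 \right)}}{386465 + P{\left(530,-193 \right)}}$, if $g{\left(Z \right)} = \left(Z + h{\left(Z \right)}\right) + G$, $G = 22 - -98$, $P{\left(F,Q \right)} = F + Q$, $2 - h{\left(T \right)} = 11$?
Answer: $\frac{236858}{193401} \approx 1.2247$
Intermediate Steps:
$h{\left(T \right)} = -9$ ($h{\left(T \right)} = 2 - 11 = -9$)
$G = 120$ ($G = 22 + 98 = 120$)
$g{\left(Z \right)} = 111 + Z$ ($g{\left(Z \right)} = \left(Z - 9\right) + 120 = \left(-9 + Z\right) + 120 = 111 + Z$)
$\frac{473195 + g{\left(410 \right)}}{386465 + P{\left(530,-193 \right)}} = \frac{473195 + \left(111 + 410\right)}{386465 + \left(530 - 193\right)} = \frac{473195 + 521}{386465 + 337} = \frac{473716}{386802} = 473716 \cdot \frac{1}{386802} = \frac{236858}{193401}$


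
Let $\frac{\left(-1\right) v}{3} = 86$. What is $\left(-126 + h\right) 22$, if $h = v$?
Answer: $-8448$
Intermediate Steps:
$v = -258$ ($v = \left(-3\right) 86 = -258$)
$h = -258$
$\left(-126 + h\right) 22 = \left(-126 - 258\right) 22 = \left(-384\right) 22 = -8448$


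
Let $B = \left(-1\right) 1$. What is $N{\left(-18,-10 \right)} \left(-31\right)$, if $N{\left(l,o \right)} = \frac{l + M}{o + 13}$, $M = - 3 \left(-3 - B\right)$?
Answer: $124$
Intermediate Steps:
$B = -1$
$M = 6$ ($M = - 3 \left(-3 - -1\right) = - 3 \left(-3 + 1\right) = \left(-3\right) \left(-2\right) = 6$)
$N{\left(l,o \right)} = \frac{6 + l}{13 + o}$ ($N{\left(l,o \right)} = \frac{l + 6}{o + 13} = \frac{6 + l}{13 + o}$)
$N{\left(-18,-10 \right)} \left(-31\right) = \frac{6 - 18}{13 - 10} \left(-31\right) = \frac{1}{3} \left(-12\right) \left(-31\right) = \left(-4\right) \left(-31\right) = 124$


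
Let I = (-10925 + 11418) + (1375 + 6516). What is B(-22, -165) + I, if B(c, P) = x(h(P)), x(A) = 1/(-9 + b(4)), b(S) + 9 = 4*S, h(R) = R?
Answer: 16767/2 ≈ 8383.5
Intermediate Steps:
b(S) = -9 + 4*S
x(A) = -½ (x(A) = 1/(-9 + (-9 + 4*4)) = 1/(-9 + (-9 + 16)) = 1/(-9 + 7) = 1/(-2) = -½)
B(c, P) = -½
I = 8384 (I = 493 + 7891 = 8384)
B(-22, -165) + I = -½ + 8384 = 16767/2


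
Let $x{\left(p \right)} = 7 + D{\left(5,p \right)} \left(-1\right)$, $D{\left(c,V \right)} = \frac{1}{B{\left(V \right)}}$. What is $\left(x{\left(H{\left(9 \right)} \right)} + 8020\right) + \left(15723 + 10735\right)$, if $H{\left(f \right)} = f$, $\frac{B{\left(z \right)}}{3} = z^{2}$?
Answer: $\frac{8379854}{243} \approx 34485.0$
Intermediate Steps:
$B{\left(z \right)} = 3 z^{2}$
$D{\left(c,V \right)} = \frac{1}{3 V^{2}}$
$x{\left(p \right)} = 7 - \frac{1}{3 p^{2}}$ ($x{\left(p \right)} = 7 + \frac{1}{3 p^{2}} \left(-1\right) = 7 - \frac{1}{3 p^{2}}$)
$\left(x{\left(H{\left(9 \right)} \right)} + 8020\right) + \left(15723 + 10735\right) = \left(\left(7 - \frac{1}{3 \cdot 81}\right) + 8020\right) + \left(15723 + 10735\right) = \left(\left(7 - \frac{1}{243}\right) + 8020\right) + 26458 = \left(\frac{1700}{243} + 8020\right) + 26458 = \frac{1950560}{243} + 26458 = \frac{8379854}{243}$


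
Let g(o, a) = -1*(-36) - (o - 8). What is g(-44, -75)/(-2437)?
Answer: -88/2437 ≈ -0.036110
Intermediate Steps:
g(o, a) = 44 - o (g(o, a) = 36 - (-8 + o) = 36 + (8 - o) = 44 - o)
g(-44, -75)/(-2437) = (44 - 1*(-44))/(-2437) = (44 + 44)*(-1/2437) = 88*(-1/2437) = -88/2437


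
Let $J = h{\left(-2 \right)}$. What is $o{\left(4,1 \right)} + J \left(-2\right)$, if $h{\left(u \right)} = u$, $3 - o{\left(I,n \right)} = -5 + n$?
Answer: $11$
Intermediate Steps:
$o{\left(I,n \right)} = 8 - n$ ($o{\left(I,n \right)} = 3 - \left(-5 + n\right) = 8 - n$)
$J = -2$
$o{\left(4,1 \right)} + J \left(-2\right) = \left(8 - 1\right) - -4 = \left(8 - 1\right) + 4 = 7 + 4 = 11$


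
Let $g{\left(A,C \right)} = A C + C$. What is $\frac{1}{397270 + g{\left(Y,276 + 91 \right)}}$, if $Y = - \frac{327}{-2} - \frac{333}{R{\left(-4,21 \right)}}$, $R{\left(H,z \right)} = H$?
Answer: $\frac{4}{1952777} \approx 2.0484 \cdot 10^{-6}$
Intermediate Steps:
$Y = \frac{987}{4}$ ($Y = - \frac{327}{-2} - \frac{333}{-4} = \left(-327\right) \left(- \frac{1}{2}\right) - - \frac{333}{4} = \frac{327}{2} + \frac{333}{4} = \frac{987}{4} \approx 246.75$)
$g{\left(A,C \right)} = C + A C$
$\frac{1}{397270 + g{\left(Y,276 + 91 \right)}} = \frac{1}{397270 + \left(276 + 91\right) \left(1 + \frac{987}{4}\right)} = \frac{1}{397270 + 367 \cdot \frac{991}{4}} = \frac{1}{397270 + \frac{363697}{4}} = \frac{1}{\frac{1952777}{4}} = \frac{4}{1952777}$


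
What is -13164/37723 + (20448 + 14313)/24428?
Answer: 989719011/921497444 ≈ 1.0740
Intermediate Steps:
-13164/37723 + (20448 + 14313)/24428 = -13164*1/37723 + 34761*(1/24428) = -13164/37723 + 34761/24428 = 989719011/921497444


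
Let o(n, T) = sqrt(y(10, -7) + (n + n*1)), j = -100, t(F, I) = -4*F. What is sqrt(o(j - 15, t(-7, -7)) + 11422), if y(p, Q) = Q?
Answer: sqrt(11422 + I*sqrt(237)) ≈ 106.87 + 0.072*I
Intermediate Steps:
o(n, T) = sqrt(-7 + 2*n) (o(n, T) = sqrt(-7 + (n + n*1)) = sqrt(-7 + (n + n)) = sqrt(-7 + 2*n))
sqrt(o(j - 15, t(-7, -7)) + 11422) = sqrt(sqrt(-7 + 2*(-100 - 15)) + 11422) = sqrt(sqrt(-7 + 2*(-115)) + 11422) = sqrt(sqrt(-7 - 230) + 11422) = sqrt(sqrt(-237) + 11422) = sqrt(I*sqrt(237) + 11422) = sqrt(11422 + I*sqrt(237))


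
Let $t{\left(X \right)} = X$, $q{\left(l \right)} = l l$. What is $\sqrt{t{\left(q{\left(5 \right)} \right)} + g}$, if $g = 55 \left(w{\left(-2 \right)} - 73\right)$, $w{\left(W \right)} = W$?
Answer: $10 i \sqrt{41} \approx 64.031 i$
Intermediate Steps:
$q{\left(l \right)} = l^{2}$
$g = -4125$ ($g = 55 \left(-2 - 73\right) = 55 \left(-75\right) = -4125$)
$\sqrt{t{\left(q{\left(5 \right)} \right)} + g} = \sqrt{5^{2} - 4125} = \sqrt{25 - 4125} = \sqrt{-4100} = 10 i \sqrt{41}$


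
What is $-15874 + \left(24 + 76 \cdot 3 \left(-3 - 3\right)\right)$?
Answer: $-17218$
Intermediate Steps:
$-15874 + \left(24 + 76 \cdot 3 \left(-3 - 3\right)\right) = -15874 + \left(24 + 76 \cdot 3 \left(-6\right)\right) = -15874 + \left(24 + 76 \left(-18\right)\right) = -15874 + \left(24 - 1368\right) = -15874 - 1344 = -17218$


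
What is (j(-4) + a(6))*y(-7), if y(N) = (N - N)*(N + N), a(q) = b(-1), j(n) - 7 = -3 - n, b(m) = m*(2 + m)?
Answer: 0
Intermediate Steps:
j(n) = 4 - n (j(n) = 7 + (-3 - n) = 4 - n)
a(q) = -1 (a(q) = -(2 - 1) = -1*1 = -1)
y(N) = 0 (y(N) = 0*(2*N) = 0)
(j(-4) + a(6))*y(-7) = ((4 - 1*(-4)) - 1)*0 = ((4 + 4) - 1)*0 = (8 - 1)*0 = 7*0 = 0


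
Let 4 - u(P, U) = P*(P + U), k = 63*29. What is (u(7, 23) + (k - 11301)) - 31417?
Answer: -41097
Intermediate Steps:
k = 1827
u(P, U) = 4 - P*(P + U)
(u(7, 23) + (k - 11301)) - 31417 = ((4 - 1*7**2 - 1*7*23) + (1827 - 11301)) - 31417 = ((4 - 1*49 - 161) - 9474) - 31417 = ((4 - 49 - 161) - 9474) - 31417 = (-206 - 9474) - 31417 = -9680 - 31417 = -41097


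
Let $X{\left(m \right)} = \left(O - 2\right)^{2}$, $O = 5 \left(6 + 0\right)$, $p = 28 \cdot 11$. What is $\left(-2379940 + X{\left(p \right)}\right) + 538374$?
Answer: $-1840782$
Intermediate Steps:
$p = 308$
$O = 30$ ($O = 5 \cdot 6 = 30$)
$X{\left(m \right)} = 784$ ($X{\left(m \right)} = \left(30 - 2\right)^{2} = 28^{2} = 784$)
$\left(-2379940 + X{\left(p \right)}\right) + 538374 = \left(-2379940 + 784\right) + 538374 = -2379156 + 538374 = -1840782$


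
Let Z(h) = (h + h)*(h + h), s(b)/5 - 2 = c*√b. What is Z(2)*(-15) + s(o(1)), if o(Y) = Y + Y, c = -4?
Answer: -230 - 20*√2 ≈ -258.28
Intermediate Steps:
o(Y) = 2*Y
s(b) = 10 - 20*√b (s(b) = 10 + 5*(-4*√b) = 10 - 20*√b)
Z(h) = 4*h² (Z(h) = (2*h)*(2*h) = 4*h²)
Z(2)*(-15) + s(o(1)) = (4*2²)*(-15) + (10 - 20*√2) = (4*4)*(-15) + (10 - 20*√2) = 16*(-15) + (10 - 20*√2) = -240 + (10 - 20*√2) = -230 - 20*√2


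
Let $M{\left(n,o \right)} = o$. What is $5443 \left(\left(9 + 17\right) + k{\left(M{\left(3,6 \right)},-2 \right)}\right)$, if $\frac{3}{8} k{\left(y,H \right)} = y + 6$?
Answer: $315694$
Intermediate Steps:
$k{\left(y,H \right)} = 16 + \frac{8 y}{3}$ ($k{\left(y,H \right)} = \frac{8 \left(y + 6\right)}{3} = \frac{8 \left(6 + y\right)}{3} = 16 + \frac{8 y}{3}$)
$5443 \left(\left(9 + 17\right) + k{\left(M{\left(3,6 \right)},-2 \right)}\right) = 5443 \left(\left(9 + 17\right) + \left(16 + \frac{8}{3} \cdot 6\right)\right) = 5443 \left(26 + \left(16 + 16\right)\right) = 5443 \left(26 + 32\right) = 5443 \cdot 58 = 315694$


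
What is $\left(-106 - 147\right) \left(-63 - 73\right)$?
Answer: $34408$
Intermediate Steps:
$\left(-106 - 147\right) \left(-63 - 73\right) = - 253 \left(-63 - 73\right) = \left(-253\right) \left(-136\right) = 34408$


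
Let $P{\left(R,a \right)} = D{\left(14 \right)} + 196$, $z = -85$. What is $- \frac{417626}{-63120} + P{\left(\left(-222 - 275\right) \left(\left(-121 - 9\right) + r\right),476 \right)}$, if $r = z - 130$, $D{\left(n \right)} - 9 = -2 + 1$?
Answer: $\frac{6647053}{31560} \approx 210.62$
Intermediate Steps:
$D{\left(n \right)} = 8$ ($D{\left(n \right)} = 9 + \left(-2 + 1\right) = 9 - 1 = 8$)
$r = -215$ ($r = -85 - 130 = -215$)
$P{\left(R,a \right)} = 204$ ($P{\left(R,a \right)} = 8 + 196 = 204$)
$- \frac{417626}{-63120} + P{\left(\left(-222 - 275\right) \left(\left(-121 - 9\right) + r\right),476 \right)} = - \frac{417626}{-63120} + 204 = \left(-417626\right) \left(- \frac{1}{63120}\right) + 204 = \frac{208813}{31560} + 204 = \frac{6647053}{31560}$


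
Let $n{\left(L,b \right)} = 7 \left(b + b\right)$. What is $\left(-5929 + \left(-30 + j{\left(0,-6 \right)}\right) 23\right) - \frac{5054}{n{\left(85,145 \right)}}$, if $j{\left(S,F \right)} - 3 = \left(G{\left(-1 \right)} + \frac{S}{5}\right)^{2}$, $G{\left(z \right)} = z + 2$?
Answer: $- \frac{946776}{145} \approx -6529.5$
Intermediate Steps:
$n{\left(L,b \right)} = 14 b$ ($n{\left(L,b \right)} = 7 \cdot 2 b = 14 b$)
$G{\left(z \right)} = 2 + z$
$j{\left(S,F \right)} = 3 + \left(1 + \frac{S}{5}\right)^{2}$ ($j{\left(S,F \right)} = 3 + \left(\left(2 - 1\right) + \frac{S}{5}\right)^{2} = 3 + \left(1 + S \frac{1}{5}\right)^{2} = 3 + \left(1 + \frac{S}{5}\right)^{2}$)
$\left(-5929 + \left(-30 + j{\left(0,-6 \right)}\right) 23\right) - \frac{5054}{n{\left(85,145 \right)}} = \left(-5929 + \left(-30 + \left(3 + \frac{\left(5 + 0\right)^{2}}{25}\right)\right) 23\right) - \frac{5054}{14 \cdot 145} = \left(-5929 + \left(-30 + \left(3 + \frac{5^{2}}{25}\right)\right) 23\right) - \frac{5054}{2030} = \left(-5929 + \left(-30 + \left(3 + \frac{1}{25} \cdot 25\right)\right) 23\right) - \frac{361}{145} = \left(-5929 + \left(-30 + \left(3 + 1\right)\right) 23\right) - \frac{361}{145} = \left(-5929 + \left(-30 + 4\right) 23\right) - \frac{361}{145} = \left(-5929 - 598\right) - \frac{361}{145} = -6527 - \frac{361}{145} = - \frac{946776}{145}$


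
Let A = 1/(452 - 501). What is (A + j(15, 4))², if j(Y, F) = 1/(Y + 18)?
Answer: 256/2614689 ≈ 9.7908e-5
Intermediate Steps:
A = -1/49 (A = 1/(-49) = -1/49 ≈ -0.020408)
j(Y, F) = 1/(18 + Y)
(A + j(15, 4))² = (-1/49 + 1/(18 + 15))² = (-1/49 + 1/33)² = (16/1617)² = 256/2614689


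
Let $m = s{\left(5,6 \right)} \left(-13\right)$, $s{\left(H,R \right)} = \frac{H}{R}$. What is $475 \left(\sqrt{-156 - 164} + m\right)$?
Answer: $- \frac{30875}{6} + 3800 i \sqrt{5} \approx -5145.8 + 8497.1 i$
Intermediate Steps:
$m = - \frac{65}{6}$ ($m = \frac{5}{6} \left(-13\right) = - \frac{65}{6} \approx -10.833$)
$475 \left(\sqrt{-156 - 164} + m\right) = 475 \left(\sqrt{-156 - 164} - \frac{65}{6}\right) = 475 \left(\sqrt{-320} - \frac{65}{6}\right) = 475 \left(8 i \sqrt{5} - \frac{65}{6}\right) = 475 \left(- \frac{65}{6} + 8 i \sqrt{5}\right) = - \frac{30875}{6} + 3800 i \sqrt{5}$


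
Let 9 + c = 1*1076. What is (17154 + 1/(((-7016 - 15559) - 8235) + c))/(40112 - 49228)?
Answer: -510211421/271137188 ≈ -1.8817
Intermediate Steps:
c = 1067 (c = -9 + 1*1076 = -9 + 1076 = 1067)
(17154 + 1/(((-7016 - 15559) - 8235) + c))/(40112 - 49228) = (17154 + 1/(((-7016 - 15559) - 8235) + 1067))/(40112 - 49228) = (17154 + 1/((-22575 - 8235) + 1067))/(-9116) = (17154 + 1/(-30810 + 1067))*(-1/9116) = (17154 + 1/(-29743))*(-1/9116) = (17154 - 1/29743)*(-1/9116) = (510211421/29743)*(-1/9116) = -510211421/271137188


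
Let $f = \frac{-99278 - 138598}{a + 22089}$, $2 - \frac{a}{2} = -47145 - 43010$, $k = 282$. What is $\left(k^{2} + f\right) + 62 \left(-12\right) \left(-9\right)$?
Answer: $\frac{17450948784}{202403} \approx 86219.0$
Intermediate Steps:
$a = 180314$ ($a = 4 - 2 \left(-47145 - 43010\right) = 4 - -180310 = 4 + 180310 = 180314$)
$f = - \frac{237876}{202403}$ ($f = \frac{-99278 - 138598}{180314 + 22089} = - \frac{237876}{202403} \approx -1.1753$)
$\left(k^{2} + f\right) + 62 \left(-12\right) \left(-9\right) = \left(282^{2} - \frac{237876}{202403}\right) + 62 \left(-12\right) \left(-9\right) = \left(79524 - \frac{237876}{202403}\right) - -6696 = \frac{16095658296}{202403} + 6696 = \frac{17450948784}{202403}$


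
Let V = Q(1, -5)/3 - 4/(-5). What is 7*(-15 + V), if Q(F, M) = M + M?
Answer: -1841/15 ≈ -122.73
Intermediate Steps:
Q(F, M) = 2*M
V = -38/15 (V = (2*(-5))/3 - 4/(-5) = -10*⅓ - 4*(-⅕) = -10/3 + ⅘ = -38/15 ≈ -2.5333)
7*(-15 + V) = 7*(-15 - 38/15) = 7*(-263/15) = -1841/15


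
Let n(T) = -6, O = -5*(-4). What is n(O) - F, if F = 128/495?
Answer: -3098/495 ≈ -6.2586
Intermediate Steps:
O = 20
F = 128/495 (F = 128*(1/495) = 128/495 ≈ 0.25859)
n(O) - F = -6 - 1*128/495 = -6 - 128/495 = -3098/495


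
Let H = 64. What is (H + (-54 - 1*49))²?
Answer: 1521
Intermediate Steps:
(H + (-54 - 1*49))² = (64 + (-54 - 1*49))² = (64 + (-54 - 49))² = (64 - 103)² = (-39)² = 1521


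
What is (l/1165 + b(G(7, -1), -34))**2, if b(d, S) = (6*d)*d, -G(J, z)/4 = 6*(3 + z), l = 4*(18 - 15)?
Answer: 259370123120784/1357225 ≈ 1.9110e+8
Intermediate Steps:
l = 12 (l = 4*3 = 12)
G(J, z) = -72 - 24*z (G(J, z) = -24*(3 + z) = -4*(18 + 6*z) = -72 - 24*z)
b(d, S) = 6*d**2
(l/1165 + b(G(7, -1), -34))**2 = (12/1165 + 6*(-72 - 24*(-1))**2)**2 = (12*(1/1165) + 6*(-72 + 24)**2)**2 = (12/1165 + 6*(-48)**2)**2 = (12/1165 + 6*2304)**2 = (12/1165 + 13824)**2 = (16104972/1165)**2 = 259370123120784/1357225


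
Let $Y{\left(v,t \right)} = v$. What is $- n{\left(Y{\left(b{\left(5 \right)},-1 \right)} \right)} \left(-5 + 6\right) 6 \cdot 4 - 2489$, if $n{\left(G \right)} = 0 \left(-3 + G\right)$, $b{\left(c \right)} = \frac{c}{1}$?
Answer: $-2489$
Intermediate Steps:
$b{\left(c \right)} = c$ ($b{\left(c \right)} = c 1 = c$)
$n{\left(G \right)} = 0$
$- n{\left(Y{\left(b{\left(5 \right)},-1 \right)} \right)} \left(-5 + 6\right) 6 \cdot 4 - 2489 = - 0 \left(-5 + 6\right) 6 \cdot 4 - 2489 = - 0 \cdot 1 \cdot 6 \cdot 4 - 2489 = - 0 \cdot 6 \cdot 4 - 2489 = \left(-1\right) 0 \cdot 4 - 2489 = 0 \cdot 4 - 2489 = 0 - 2489 = -2489$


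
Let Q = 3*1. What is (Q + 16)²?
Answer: 361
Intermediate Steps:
Q = 3
(Q + 16)² = (3 + 16)² = 19² = 361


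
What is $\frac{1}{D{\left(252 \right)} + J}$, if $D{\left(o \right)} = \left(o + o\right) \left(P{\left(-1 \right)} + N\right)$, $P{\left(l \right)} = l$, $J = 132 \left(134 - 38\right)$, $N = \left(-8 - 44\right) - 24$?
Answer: $- \frac{1}{26136} \approx -3.8261 \cdot 10^{-5}$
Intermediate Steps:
$N = -76$ ($N = -52 - 24 = -76$)
$J = 12672$ ($J = 132 \cdot 96 = 12672$)
$D{\left(o \right)} = - 154 o$ ($D{\left(o \right)} = \left(o + o\right) \left(-1 - 76\right) = 2 o \left(-77\right) = - 154 o$)
$\frac{1}{D{\left(252 \right)} + J} = \frac{1}{\left(-154\right) 252 + 12672} = \frac{1}{-38808 + 12672} = \frac{1}{-26136} = - \frac{1}{26136}$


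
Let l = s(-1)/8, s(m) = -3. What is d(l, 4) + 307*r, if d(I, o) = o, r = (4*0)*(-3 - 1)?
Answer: 4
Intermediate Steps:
r = 0 (r = 0*(-4) = 0)
l = -3/8 ≈ -0.37500
d(l, 4) + 307*r = 4 + 307*0 = 4 + 0 = 4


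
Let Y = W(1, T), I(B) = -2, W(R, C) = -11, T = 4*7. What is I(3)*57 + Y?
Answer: -125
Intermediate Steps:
T = 28
Y = -11
I(3)*57 + Y = -2*57 - 11 = -114 - 11 = -125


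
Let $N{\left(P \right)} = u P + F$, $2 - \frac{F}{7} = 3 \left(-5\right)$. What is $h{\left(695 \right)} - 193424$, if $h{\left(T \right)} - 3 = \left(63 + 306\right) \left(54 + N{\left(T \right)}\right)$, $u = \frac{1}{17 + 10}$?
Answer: $- \frac{360257}{3} \approx -1.2009 \cdot 10^{5}$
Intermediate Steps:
$u = \frac{1}{27} \approx 0.037037$
$F = 119$ ($F = 14 - 7 \cdot 3 \left(-5\right) = 14 - -105 = 14 + 105 = 119$)
$N{\left(P \right)} = 119 + \frac{P}{27}$ ($N{\left(P \right)} = \frac{P}{27} + 119 = 119 + \frac{P}{27}$)
$h{\left(T \right)} = 63840 + \frac{41 T}{3}$ ($h{\left(T \right)} = 3 + \left(63 + 306\right) \left(54 + \left(119 + \frac{T}{27}\right)\right) = 3 + 369 \left(173 + \frac{T}{27}\right) = 3 + \left(63837 + \frac{41 T}{3}\right) = 63840 + \frac{41 T}{3}$)
$h{\left(695 \right)} - 193424 = \left(63840 + \frac{41}{3} \cdot 695\right) - 193424 = \left(63840 + \frac{28495}{3}\right) - 193424 = \frac{220015}{3} - 193424 = - \frac{360257}{3}$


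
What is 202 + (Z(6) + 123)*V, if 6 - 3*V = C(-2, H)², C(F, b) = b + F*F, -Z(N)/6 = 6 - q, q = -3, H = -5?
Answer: 317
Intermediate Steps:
Z(N) = -54 (Z(N) = -6*(6 - 1*(-3)) = -6*(6 + 3) = -6*9 = -54)
C(F, b) = b + F²
V = 5/3 (V = 2 - (-5 + (-2)²)²/3 = 2 - (-5 + 4)²/3 = 2 - ⅓*(-1)² = 2 - ⅓*1 = 2 - ⅓ = 5/3 ≈ 1.6667)
202 + (Z(6) + 123)*V = 202 + (-54 + 123)*(5/3) = 202 + 69*(5/3) = 202 + 115 = 317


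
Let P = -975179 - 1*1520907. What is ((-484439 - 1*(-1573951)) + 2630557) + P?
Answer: 1223983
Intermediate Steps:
P = -2496086 (P = -975179 - 1520907 = -2496086)
((-484439 - 1*(-1573951)) + 2630557) + P = ((-484439 - 1*(-1573951)) + 2630557) - 2496086 = ((-484439 + 1573951) + 2630557) - 2496086 = (1089512 + 2630557) - 2496086 = 3720069 - 2496086 = 1223983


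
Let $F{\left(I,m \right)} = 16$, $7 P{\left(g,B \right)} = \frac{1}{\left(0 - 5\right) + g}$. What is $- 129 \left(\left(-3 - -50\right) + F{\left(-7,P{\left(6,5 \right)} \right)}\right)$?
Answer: $-8127$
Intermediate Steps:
$P{\left(g,B \right)} = \frac{1}{7 \left(-5 + g\right)}$ ($P{\left(g,B \right)} = \frac{1}{7 \left(\left(0 - 5\right) + g\right)} = \frac{1}{7 \left(-5 + g\right)}$)
$- 129 \left(\left(-3 - -50\right) + F{\left(-7,P{\left(6,5 \right)} \right)}\right) = - 129 \left(\left(-3 - -50\right) + 16\right) = - 129 \left(\left(-3 + 50\right) + 16\right) = - 129 \left(47 + 16\right) = \left(-129\right) 63 = -8127$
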